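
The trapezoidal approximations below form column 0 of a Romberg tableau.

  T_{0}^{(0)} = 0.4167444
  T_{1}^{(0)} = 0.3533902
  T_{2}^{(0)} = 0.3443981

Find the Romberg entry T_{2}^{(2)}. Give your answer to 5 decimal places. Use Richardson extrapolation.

Richardson extrapolation on the trapezoidal column (denominator 4−1=3):
T_{1}^{(1)} = (4·0.3533902 − 0.4167444) / 3 = 0.3322721
T_{2}^{(1)} = (4·0.3443981 − 0.3533902) / 3 = 0.3414007
T_{2}^{(2)} = (16·0.3414007 − 0.3322721) / 15 = 0.3420093
(Column j=1 coincides with Simpson's rule on the same nodes.)

0.34201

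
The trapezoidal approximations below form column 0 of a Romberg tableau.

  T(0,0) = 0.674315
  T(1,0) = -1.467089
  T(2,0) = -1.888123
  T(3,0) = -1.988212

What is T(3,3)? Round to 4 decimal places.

-2.0212

Richardson extrapolation on the trapezoidal column (denominator 4−1=3):
T(1,1) = -1.467089 + (-1.467089 − 0.674315)/3 = -2.180890
T(2,1) = (4·(-1.888123) − (-1.467089)) / 3 = -2.028468
T(3,1) = -1.988212 + (-1.988212 − (-1.888123))/3 = -2.021575
T(2,2) = -2.028468 + (-2.028468 − (-2.180890))/15 = -2.018307
T(3,2) = (16·(-2.021575) − (-2.028468)) / 15 = -2.021115
T(3,3) = -2.021115 + (-2.021115 − (-2.018307))/63 = -2.021160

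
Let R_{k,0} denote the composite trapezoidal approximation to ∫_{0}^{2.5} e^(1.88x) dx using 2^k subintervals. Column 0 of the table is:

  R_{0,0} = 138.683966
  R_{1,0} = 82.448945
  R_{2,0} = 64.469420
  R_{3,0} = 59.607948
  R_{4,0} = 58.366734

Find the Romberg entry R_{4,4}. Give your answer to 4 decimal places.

R_{1,1} = 82.448945 + (82.448945 − 138.683966)/3 = 63.703938
R_{2,1} = 64.469420 + (64.469420 − 82.448945)/3 = 58.476245
R_{3,1} = (4·59.607948 − 64.469420) / 3 = 57.987457
R_{4,1} = 58.366734 + (58.366734 − 59.607948)/3 = 57.952996
R_{2,2} = (16·58.476245 − 63.703938) / 15 = 58.127732
R_{3,2} = (16·57.987457 − 58.476245) / 15 = 57.954871
R_{4,2} = (16·57.952996 − 57.987457) / 15 = 57.950699
R_{3,3} = 57.954871 + (57.954871 − 58.127732)/63 = 57.952127
R_{4,3} = 57.950699 + (57.950699 − 57.954871)/63 = 57.950633
R_{4,4} = 57.950633 + (57.950633 − 57.952127)/255 = 57.950627

57.9506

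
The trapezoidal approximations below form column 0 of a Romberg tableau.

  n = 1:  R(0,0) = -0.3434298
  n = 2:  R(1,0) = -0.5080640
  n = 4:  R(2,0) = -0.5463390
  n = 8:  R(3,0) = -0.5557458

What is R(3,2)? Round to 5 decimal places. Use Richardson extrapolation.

R(2,1) = (4·(-0.5463390) − (-0.5080640)) / 3 = -0.5590973
R(3,1) = -0.5557458 + (-0.5557458 − (-0.5463390))/3 = -0.5588814
R(3,2) = -0.5588814 + (-0.5588814 − (-0.5590973))/15 = -0.5588670

-0.55887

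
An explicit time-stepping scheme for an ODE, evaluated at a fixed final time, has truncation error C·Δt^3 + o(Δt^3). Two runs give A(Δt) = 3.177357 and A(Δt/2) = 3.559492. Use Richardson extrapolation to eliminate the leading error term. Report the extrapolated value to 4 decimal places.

3.6141

The leading error scales as Δt^3; refining by a factor of 2 reduces it by 2^3 = 8.
Extrapolated value = (8·A(Δt/2) − A(Δt)) / (8 − 1)
= (8·3.559492 − 3.177357) / 7
= 25.298579 / 7 = 3.614083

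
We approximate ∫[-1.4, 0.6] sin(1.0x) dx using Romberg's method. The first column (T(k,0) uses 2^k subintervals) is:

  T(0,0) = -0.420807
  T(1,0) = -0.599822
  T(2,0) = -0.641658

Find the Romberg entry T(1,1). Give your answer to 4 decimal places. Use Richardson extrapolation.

T(1,1) = (4·(-0.599822) − (-0.420807)) / 3 = -0.659494

-0.6595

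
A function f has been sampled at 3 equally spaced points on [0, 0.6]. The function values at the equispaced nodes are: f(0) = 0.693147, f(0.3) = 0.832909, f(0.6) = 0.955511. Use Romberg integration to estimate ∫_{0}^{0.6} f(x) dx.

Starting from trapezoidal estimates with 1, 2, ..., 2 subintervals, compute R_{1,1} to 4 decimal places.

0.4980

R_{0,0} (trapezoid, 1 panel, h=0.6000): 0.494597
R_{1,0} (trapezoid, 2 panels, h=0.3000): 0.497171
R_{1,1} = 0.497171 + (0.497171 − 0.494597)/3 = 0.498029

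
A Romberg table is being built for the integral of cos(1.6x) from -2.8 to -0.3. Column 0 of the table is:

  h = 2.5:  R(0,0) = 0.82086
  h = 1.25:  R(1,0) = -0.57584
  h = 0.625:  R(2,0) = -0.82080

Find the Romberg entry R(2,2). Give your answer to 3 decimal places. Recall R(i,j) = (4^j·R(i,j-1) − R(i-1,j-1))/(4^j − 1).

R(1,1) = -0.57584 + (-0.57584 − 0.82086)/3 = -1.04141
R(2,1) = -0.82080 + (-0.82080 − (-0.57584))/3 = -0.90245
R(2,2) = -0.90245 + (-0.90245 − (-1.04141))/15 = -0.89319
(Column j=1 coincides with Simpson's rule on the same nodes.)

-0.893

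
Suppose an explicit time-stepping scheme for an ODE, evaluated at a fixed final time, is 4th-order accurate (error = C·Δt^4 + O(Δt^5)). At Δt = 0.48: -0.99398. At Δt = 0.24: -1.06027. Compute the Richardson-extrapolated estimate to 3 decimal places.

Extrapolated value = (16·A(Δt/2) − A(Δt)) / (16 − 1)
= (16·(-1.06027) − (-0.99398)) / 15
= -15.97034 / 15 = -1.06469

-1.065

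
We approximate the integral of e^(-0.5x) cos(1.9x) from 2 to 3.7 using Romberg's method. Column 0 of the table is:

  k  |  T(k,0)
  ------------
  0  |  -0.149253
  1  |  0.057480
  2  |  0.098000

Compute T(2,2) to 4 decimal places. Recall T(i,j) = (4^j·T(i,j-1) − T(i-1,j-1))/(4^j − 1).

0.1105

Richardson extrapolation on the trapezoidal column (denominator 4−1=3):
T(1,1) = 0.057480 + (0.057480 − (-0.149253))/3 = 0.126391
T(2,1) = (4·0.098000 − 0.057480) / 3 = 0.111507
T(2,2) = 0.111507 + (0.111507 − 0.126391)/15 = 0.110515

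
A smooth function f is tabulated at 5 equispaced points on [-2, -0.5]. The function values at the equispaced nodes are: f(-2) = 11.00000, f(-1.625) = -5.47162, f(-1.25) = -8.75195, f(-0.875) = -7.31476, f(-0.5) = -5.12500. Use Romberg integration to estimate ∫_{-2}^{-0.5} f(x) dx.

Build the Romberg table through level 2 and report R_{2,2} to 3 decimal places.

-7.884

R_{0,0} (trapezoid, 1 panel, h=1.5000): 4.40625
R_{1,0} (trapezoid, 2 panels, h=0.7500): -4.36084
R_{2,0} (trapezoid, 4 panels, h=0.3750): -6.97531
R_{1,1} = -4.36084 + (-4.36084 − 4.40625)/3 = -7.28320
R_{2,1} = -6.97531 + (-6.97531 − (-4.36084))/3 = -7.84680
R_{2,2} = -7.84680 + (-7.84680 − (-7.28320))/15 = -7.88437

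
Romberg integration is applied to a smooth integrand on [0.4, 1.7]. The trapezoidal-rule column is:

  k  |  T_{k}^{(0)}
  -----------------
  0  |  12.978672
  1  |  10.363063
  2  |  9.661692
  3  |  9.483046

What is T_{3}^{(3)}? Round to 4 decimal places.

T_{1}^{(1)} = 10.363063 + (10.363063 − 12.978672)/3 = 9.491193
T_{2}^{(1)} = 9.661692 + (9.661692 − 10.363063)/3 = 9.427902
T_{3}^{(1)} = 9.483046 + (9.483046 − 9.661692)/3 = 9.423497
T_{2}^{(2)} = (16·9.427902 − 9.491193) / 15 = 9.423683
T_{3}^{(2)} = (16·9.423497 − 9.427902) / 15 = 9.423203
T_{3}^{(3)} = (64·9.423203 − 9.423683) / 63 = 9.423195

9.4232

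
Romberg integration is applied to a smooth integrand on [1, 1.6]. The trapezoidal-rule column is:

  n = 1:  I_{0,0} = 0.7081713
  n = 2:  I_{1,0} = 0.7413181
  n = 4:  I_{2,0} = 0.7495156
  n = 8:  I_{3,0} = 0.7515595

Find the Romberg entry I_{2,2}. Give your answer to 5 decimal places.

I_{1,1} = 0.7413181 + (0.7413181 − 0.7081713)/3 = 0.7523670
I_{2,1} = 0.7495156 + (0.7495156 − 0.7413181)/3 = 0.7522481
I_{2,2} = (16·0.7522481 − 0.7523670) / 15 = 0.7522402

0.75224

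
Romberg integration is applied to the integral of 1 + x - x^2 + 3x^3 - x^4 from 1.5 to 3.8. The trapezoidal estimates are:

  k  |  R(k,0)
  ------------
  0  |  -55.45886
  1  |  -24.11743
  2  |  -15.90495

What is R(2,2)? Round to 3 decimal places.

R(1,1) = (4·(-24.11743) − (-55.45886)) / 3 = -13.67029
R(2,1) = -15.90495 + (-15.90495 − (-24.11743))/3 = -13.16746
R(2,2) = -13.16746 + (-13.16746 − (-13.67029))/15 = -13.13394

-13.134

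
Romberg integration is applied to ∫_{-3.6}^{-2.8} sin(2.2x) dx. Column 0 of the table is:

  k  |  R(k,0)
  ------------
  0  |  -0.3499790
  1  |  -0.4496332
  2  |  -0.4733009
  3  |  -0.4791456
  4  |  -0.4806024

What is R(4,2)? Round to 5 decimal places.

-0.48109

R(3,1) = -0.4791456 + (-0.4791456 − (-0.4733009))/3 = -0.4810938
R(4,1) = (4·(-0.4806024) − (-0.4791456)) / 3 = -0.4810880
R(4,2) = -0.4810880 + (-0.4810880 − (-0.4810938))/15 = -0.4810876
(Column j=1 coincides with Simpson's rule on the same nodes.)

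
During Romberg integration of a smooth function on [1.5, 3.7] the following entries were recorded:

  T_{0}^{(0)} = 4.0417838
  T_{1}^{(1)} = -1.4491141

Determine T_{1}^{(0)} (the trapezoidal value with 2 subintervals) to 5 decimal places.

From T_{1}^{(1)} = (4·T_{1}^{(0)} − T_{0}^{(0)})/3, solve for T_{1}^{(0)}:
4·T_{1}^{(0)} = 3·(-1.4491141) + 4.0417838 = -0.3055585
T_{1}^{(0)} = -0.0763896

-0.07639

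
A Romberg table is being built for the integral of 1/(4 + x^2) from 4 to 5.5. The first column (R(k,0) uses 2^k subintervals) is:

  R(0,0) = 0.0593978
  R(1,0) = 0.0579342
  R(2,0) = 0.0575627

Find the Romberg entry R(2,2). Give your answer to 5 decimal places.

Richardson extrapolation on the trapezoidal column (denominator 4−1=3):
R(1,1) = 0.0579342 + (0.0579342 − 0.0593978)/3 = 0.0574463
R(2,1) = 0.0575627 + (0.0575627 − 0.0579342)/3 = 0.0574389
R(2,2) = 0.0574389 + (0.0574389 − 0.0574463)/15 = 0.0574384
(Column j=1 coincides with Simpson's rule on the same nodes.)

0.05744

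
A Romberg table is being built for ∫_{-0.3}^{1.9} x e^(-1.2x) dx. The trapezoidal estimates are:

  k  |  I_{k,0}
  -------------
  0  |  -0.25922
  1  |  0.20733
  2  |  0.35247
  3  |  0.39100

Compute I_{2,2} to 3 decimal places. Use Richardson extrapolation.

I_{1,1} = (4·0.20733 − (-0.25922)) / 3 = 0.36285
I_{2,1} = 0.35247 + (0.35247 − 0.20733)/3 = 0.40085
I_{2,2} = (16·0.40085 − 0.36285) / 15 = 0.40338

0.403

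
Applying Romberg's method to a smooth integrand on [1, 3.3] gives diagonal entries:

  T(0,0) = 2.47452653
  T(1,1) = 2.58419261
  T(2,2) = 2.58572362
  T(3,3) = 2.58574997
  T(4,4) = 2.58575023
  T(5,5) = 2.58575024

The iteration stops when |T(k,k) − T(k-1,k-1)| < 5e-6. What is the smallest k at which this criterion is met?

|T(1,1) − T(0,0)| = 0.10966608 ≥ 5e-6
|T(2,2) − T(1,1)| = 0.00153101 ≥ 5e-6
|T(3,3) − T(2,2)| = 0.00002635 ≥ 5e-6
|T(4,4) − T(3,3)| = 0.00000026 < 5e-6

k = 4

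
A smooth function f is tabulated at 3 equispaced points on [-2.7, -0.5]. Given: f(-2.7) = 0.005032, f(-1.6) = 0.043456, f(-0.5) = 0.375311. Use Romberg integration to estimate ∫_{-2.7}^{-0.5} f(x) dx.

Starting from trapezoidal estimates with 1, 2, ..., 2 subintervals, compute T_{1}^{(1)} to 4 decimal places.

T_{0}^{(0)} (trapezoid, 1 panel, h=2.2000): 0.418377
T_{1}^{(0)} (trapezoid, 2 panels, h=1.1000): 0.256990
T_{1}^{(1)} = 0.256990 + (0.256990 − 0.418377)/3 = 0.203194

0.2032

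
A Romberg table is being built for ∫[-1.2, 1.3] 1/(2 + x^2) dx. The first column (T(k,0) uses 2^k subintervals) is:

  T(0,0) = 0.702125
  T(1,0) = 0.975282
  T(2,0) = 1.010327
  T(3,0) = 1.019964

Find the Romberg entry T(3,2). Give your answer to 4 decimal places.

1.0233

Richardson extrapolation on the trapezoidal column (denominator 4−1=3):
T(2,1) = 1.010327 + (1.010327 − 0.975282)/3 = 1.022009
T(3,1) = 1.019964 + (1.019964 − 1.010327)/3 = 1.023176
T(3,2) = (16·1.023176 − 1.022009) / 15 = 1.023254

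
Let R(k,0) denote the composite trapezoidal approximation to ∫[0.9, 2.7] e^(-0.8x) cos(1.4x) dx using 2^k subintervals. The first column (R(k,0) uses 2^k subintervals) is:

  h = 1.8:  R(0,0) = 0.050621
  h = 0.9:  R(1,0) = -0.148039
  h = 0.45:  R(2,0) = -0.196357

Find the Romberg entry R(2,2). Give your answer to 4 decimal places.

-0.2123

R(1,1) = -0.148039 + (-0.148039 − 0.050621)/3 = -0.214259
R(2,1) = -0.196357 + (-0.196357 − (-0.148039))/3 = -0.212463
R(2,2) = (16·(-0.212463) − (-0.214259)) / 15 = -0.212343
(Column j=1 coincides with Simpson's rule on the same nodes.)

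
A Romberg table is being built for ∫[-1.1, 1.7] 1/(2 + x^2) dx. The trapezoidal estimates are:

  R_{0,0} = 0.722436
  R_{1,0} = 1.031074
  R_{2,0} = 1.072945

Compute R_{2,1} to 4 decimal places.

Richardson extrapolation on the trapezoidal column (denominator 4−1=3):
R_{2,1} = (4·1.072945 − 1.031074) / 3 = 1.086902

1.0869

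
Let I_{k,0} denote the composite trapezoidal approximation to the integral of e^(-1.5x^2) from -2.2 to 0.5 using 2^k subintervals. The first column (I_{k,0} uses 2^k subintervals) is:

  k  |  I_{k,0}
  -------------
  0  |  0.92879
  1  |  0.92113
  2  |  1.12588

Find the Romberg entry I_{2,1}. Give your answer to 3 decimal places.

Richardson extrapolation on the trapezoidal column (denominator 4−1=3):
I_{2,1} = 1.12588 + (1.12588 − 0.92113)/3 = 1.19413

1.194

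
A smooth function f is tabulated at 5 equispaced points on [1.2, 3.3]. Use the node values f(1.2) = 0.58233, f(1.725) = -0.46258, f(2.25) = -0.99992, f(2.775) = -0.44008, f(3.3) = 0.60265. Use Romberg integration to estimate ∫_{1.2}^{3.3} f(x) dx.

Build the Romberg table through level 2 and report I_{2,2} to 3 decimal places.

-0.760

I_{0,0} (trapezoid, 1 panel, h=2.1000): 1.24423
I_{1,0} (trapezoid, 2 panels, h=1.0500): -0.42780
I_{2,0} (trapezoid, 4 panels, h=0.5250): -0.68780
I_{1,1} = -0.42780 + (-0.42780 − 1.24423)/3 = -0.98514
I_{2,1} = -0.68780 + (-0.68780 − (-0.42780))/3 = -0.77447
I_{2,2} = -0.77447 + (-0.77447 − (-0.98514))/15 = -0.76043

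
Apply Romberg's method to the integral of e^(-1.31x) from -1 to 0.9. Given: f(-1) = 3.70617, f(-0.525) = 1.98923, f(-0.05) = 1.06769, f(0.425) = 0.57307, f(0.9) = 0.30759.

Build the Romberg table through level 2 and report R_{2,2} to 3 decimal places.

R_{0,0} (trapezoid, 1 panel, h=1.9000): 3.81307
R_{1,0} (trapezoid, 2 panels, h=0.9500): 2.92084
R_{2,0} (trapezoid, 4 panels, h=0.4750): 2.67751
R_{1,1} = 2.92084 + (2.92084 − 3.81307)/3 = 2.62343
R_{2,1} = 2.67751 + (2.67751 − 2.92084)/3 = 2.59640
R_{2,2} = 2.59640 + (2.59640 − 2.62343)/15 = 2.59460

2.595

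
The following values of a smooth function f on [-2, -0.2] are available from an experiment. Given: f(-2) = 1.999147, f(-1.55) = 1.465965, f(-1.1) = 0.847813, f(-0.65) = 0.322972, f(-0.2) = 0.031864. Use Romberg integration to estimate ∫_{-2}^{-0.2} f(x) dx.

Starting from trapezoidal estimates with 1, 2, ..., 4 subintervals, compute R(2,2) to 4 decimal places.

R(0,0) (trapezoid, 1 panel, h=1.8000): 1.827910
R(1,0) (trapezoid, 2 panels, h=0.9000): 1.676987
R(2,0) (trapezoid, 4 panels, h=0.4500): 1.643515
R(1,1) = 1.676987 + (1.676987 − 1.827910)/3 = 1.626679
R(2,1) = 1.643515 + (1.643515 − 1.676987)/3 = 1.632358
R(2,2) = 1.632358 + (1.632358 − 1.626679)/15 = 1.632737

1.6327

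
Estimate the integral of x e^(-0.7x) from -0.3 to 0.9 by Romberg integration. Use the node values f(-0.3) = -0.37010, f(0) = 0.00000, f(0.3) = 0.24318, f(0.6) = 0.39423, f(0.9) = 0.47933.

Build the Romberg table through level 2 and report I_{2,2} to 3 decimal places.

0.217

I_{0,0} (trapezoid, 1 panel, h=1.2000): 0.06554
I_{1,0} (trapezoid, 2 panels, h=0.6000): 0.17868
I_{2,0} (trapezoid, 4 panels, h=0.3000): 0.20761
I_{1,1} = 0.17868 + (0.17868 − 0.06554)/3 = 0.21639
I_{2,1} = 0.20761 + (0.20761 − 0.17868)/3 = 0.21725
I_{2,2} = 0.21725 + (0.21725 − 0.21639)/15 = 0.21731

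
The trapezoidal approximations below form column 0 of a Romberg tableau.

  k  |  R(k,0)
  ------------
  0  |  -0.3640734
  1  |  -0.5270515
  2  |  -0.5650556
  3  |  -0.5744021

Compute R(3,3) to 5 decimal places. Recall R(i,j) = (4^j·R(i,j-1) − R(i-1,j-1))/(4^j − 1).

-0.57750

R(1,1) = (4·(-0.5270515) − (-0.3640734)) / 3 = -0.5813775
R(2,1) = (4·(-0.5650556) − (-0.5270515)) / 3 = -0.5777236
R(3,1) = -0.5744021 + (-0.5744021 − (-0.5650556))/3 = -0.5775176
R(2,2) = -0.5777236 + (-0.5777236 − (-0.5813775))/15 = -0.5774800
R(3,2) = (16·(-0.5775176) − (-0.5777236)) / 15 = -0.5775039
R(3,3) = -0.5775039 + (-0.5775039 − (-0.5774800))/63 = -0.5775043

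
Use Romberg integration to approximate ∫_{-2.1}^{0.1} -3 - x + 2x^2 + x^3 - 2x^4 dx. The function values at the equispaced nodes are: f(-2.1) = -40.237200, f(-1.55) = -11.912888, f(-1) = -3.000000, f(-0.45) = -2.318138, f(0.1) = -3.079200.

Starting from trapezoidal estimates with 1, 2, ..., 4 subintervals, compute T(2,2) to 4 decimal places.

-19.4237

T(0,0) (trapezoid, 1 panel, h=2.2000): -47.648040
T(1,0) (trapezoid, 2 panels, h=1.1000): -27.124020
T(2,0) (trapezoid, 4 panels, h=0.5500): -21.389074
T(1,1) = -27.124020 + (-27.124020 − (-47.648040))/3 = -20.282680
T(2,1) = -21.389074 + (-21.389074 − (-27.124020))/3 = -19.477425
T(2,2) = -19.477425 + (-19.477425 − (-20.282680))/15 = -19.423741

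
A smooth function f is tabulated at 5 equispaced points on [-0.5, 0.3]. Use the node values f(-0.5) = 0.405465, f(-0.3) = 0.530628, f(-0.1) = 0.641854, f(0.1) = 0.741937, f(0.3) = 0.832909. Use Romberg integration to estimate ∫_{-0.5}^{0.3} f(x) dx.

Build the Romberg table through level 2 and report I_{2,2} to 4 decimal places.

0.5075

I_{0,0} (trapezoid, 1 panel, h=0.8000): 0.495350
I_{1,0} (trapezoid, 2 panels, h=0.4000): 0.504416
I_{2,0} (trapezoid, 4 panels, h=0.2000): 0.506721
I_{1,1} = 0.504416 + (0.504416 − 0.495350)/3 = 0.507438
I_{2,1} = 0.506721 + (0.506721 − 0.504416)/3 = 0.507489
I_{2,2} = 0.507489 + (0.507489 − 0.507438)/15 = 0.507492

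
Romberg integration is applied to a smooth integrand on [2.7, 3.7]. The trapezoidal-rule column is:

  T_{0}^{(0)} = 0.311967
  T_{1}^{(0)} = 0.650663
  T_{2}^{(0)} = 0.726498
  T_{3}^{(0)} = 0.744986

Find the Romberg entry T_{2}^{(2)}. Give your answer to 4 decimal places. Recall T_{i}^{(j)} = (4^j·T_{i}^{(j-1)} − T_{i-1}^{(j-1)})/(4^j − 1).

Richardson extrapolation on the trapezoidal column (denominator 4−1=3):
T_{1}^{(1)} = 0.650663 + (0.650663 − 0.311967)/3 = 0.763562
T_{2}^{(1)} = (4·0.726498 − 0.650663) / 3 = 0.751776
T_{2}^{(2)} = 0.751776 + (0.751776 − 0.763562)/15 = 0.750990

0.7510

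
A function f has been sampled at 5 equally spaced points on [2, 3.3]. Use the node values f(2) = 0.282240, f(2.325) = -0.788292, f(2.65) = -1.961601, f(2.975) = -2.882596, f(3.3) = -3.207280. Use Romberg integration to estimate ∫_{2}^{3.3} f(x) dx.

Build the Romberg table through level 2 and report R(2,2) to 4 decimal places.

-2.3325

R(0,0) (trapezoid, 1 panel, h=1.3000): -1.901276
R(1,0) (trapezoid, 2 panels, h=0.6500): -2.225679
R(2,0) (trapezoid, 4 panels, h=0.3250): -2.305878
R(1,1) = -2.225679 + (-2.225679 − (-1.901276))/3 = -2.333813
R(2,1) = -2.305878 + (-2.305878 − (-2.225679))/3 = -2.332611
R(2,2) = -2.332611 + (-2.332611 − (-2.333813))/15 = -2.332531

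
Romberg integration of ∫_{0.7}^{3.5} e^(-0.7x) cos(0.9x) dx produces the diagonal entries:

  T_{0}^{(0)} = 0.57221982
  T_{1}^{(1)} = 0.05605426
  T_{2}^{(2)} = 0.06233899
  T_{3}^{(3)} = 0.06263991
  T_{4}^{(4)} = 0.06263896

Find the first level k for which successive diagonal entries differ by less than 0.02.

|T_{1}^{(1)} − T_{0}^{(0)}| = 0.51616556 ≥ 0.02
|T_{2}^{(2)} − T_{1}^{(1)}| = 0.00628473 < 0.02

k = 2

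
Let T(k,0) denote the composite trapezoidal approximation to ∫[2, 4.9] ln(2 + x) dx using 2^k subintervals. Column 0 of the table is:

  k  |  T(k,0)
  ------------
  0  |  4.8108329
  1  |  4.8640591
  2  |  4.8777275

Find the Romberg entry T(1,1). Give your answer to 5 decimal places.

4.88180

T(1,1) = 4.8640591 + (4.8640591 − 4.8108329)/3 = 4.8818012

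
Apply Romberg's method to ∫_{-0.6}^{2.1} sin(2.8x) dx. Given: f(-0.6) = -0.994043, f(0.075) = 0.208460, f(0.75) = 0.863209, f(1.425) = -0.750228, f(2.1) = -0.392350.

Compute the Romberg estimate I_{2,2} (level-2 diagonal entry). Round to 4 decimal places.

-0.5005

I_{0,0} (trapezoid, 1 panel, h=2.7000): -1.871631
I_{1,0} (trapezoid, 2 panels, h=1.3500): 0.229517
I_{2,0} (trapezoid, 4 panels, h=0.6750): -0.250935
I_{1,1} = 0.229517 + (0.229517 − (-1.871631))/3 = 0.929900
I_{2,1} = -0.250935 + (-0.250935 − 0.229517)/3 = -0.411086
I_{2,2} = -0.411086 + (-0.411086 − 0.929900)/15 = -0.500485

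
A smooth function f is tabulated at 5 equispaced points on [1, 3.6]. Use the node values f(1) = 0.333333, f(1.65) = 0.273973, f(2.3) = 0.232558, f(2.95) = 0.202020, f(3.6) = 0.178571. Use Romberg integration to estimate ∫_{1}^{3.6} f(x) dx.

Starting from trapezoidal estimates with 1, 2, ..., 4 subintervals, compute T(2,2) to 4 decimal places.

T(0,0) (trapezoid, 1 panel, h=2.6000): 0.665475
T(1,0) (trapezoid, 2 panels, h=1.3000): 0.635063
T(2,0) (trapezoid, 4 panels, h=0.6500): 0.626927
T(1,1) = 0.635063 + (0.635063 − 0.665475)/3 = 0.624926
T(2,1) = 0.626927 + (0.626927 − 0.635063)/3 = 0.624215
T(2,2) = 0.624215 + (0.624215 − 0.624926)/15 = 0.624168

0.6242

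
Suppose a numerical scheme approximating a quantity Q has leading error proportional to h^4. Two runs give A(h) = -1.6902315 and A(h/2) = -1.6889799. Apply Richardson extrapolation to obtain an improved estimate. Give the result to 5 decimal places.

The leading error scales as h^4; refining by a factor of 2 reduces it by 2^4 = 16.
Extrapolated value = (16·A(h/2) − A(h)) / (16 − 1)
= (16·(-1.6889799) − (-1.6902315)) / 15
= -25.3334469 / 15 = -1.6888965

-1.68890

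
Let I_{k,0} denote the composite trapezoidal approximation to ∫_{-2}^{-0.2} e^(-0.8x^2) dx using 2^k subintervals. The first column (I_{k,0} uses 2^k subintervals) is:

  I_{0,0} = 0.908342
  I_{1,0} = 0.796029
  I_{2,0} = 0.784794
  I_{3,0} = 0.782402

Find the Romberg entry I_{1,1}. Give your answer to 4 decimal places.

I_{1,1} = (4·0.796029 − 0.908342) / 3 = 0.758591

0.7586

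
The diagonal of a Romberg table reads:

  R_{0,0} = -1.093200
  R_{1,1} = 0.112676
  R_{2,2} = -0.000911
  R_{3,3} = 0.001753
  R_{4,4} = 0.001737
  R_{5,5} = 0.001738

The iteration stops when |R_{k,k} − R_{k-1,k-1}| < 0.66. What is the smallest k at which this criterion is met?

|R_{1,1} − R_{0,0}| = 1.205876 ≥ 0.66
|R_{2,2} − R_{1,1}| = 0.113587 < 0.66

k = 2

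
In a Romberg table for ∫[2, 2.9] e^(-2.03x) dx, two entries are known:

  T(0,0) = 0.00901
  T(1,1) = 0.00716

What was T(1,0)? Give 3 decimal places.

0.008

From T(1,1) = (4·T(1,0) − T(0,0))/3, solve for T(1,0):
4·T(1,0) = 3·0.00716 + 0.00901 = 0.03049
T(1,0) = 0.00762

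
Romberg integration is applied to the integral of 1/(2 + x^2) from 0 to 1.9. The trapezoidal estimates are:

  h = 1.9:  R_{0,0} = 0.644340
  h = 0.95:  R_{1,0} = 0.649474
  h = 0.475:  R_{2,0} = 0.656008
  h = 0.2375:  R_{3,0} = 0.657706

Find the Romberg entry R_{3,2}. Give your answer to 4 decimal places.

0.6583

R_{2,1} = 0.656008 + (0.656008 − 0.649474)/3 = 0.658186
R_{3,1} = (4·0.657706 − 0.656008) / 3 = 0.658272
R_{3,2} = 0.658272 + (0.658272 − 0.658186)/15 = 0.658278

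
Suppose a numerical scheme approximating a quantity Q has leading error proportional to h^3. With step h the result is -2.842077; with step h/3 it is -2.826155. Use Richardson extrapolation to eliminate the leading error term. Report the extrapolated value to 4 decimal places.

-2.8255

Extrapolated value = (27·A(h/3) − A(h)) / (27 − 1)
= (27·(-2.826155) − (-2.842077)) / 26
= -73.464108 / 26 = -2.825543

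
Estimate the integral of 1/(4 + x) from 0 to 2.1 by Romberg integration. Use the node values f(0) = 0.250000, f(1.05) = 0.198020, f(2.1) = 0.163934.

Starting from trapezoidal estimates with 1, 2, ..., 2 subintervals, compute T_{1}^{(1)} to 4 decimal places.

T_{0}^{(0)} (trapezoid, 1 panel, h=2.1000): 0.434631
T_{1}^{(0)} (trapezoid, 2 panels, h=1.0500): 0.425236
T_{1}^{(1)} = 0.425236 + (0.425236 − 0.434631)/3 = 0.422104

0.4221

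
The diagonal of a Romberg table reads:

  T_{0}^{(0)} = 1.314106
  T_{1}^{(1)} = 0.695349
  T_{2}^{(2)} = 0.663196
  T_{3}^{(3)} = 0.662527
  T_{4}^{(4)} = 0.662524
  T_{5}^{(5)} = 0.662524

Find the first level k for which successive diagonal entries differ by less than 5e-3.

|T_{1}^{(1)} − T_{0}^{(0)}| = 0.618757 ≥ 5e-3
|T_{2}^{(2)} − T_{1}^{(1)}| = 0.032153 ≥ 5e-3
|T_{3}^{(3)} − T_{2}^{(2)}| = 0.000669 < 5e-3

k = 3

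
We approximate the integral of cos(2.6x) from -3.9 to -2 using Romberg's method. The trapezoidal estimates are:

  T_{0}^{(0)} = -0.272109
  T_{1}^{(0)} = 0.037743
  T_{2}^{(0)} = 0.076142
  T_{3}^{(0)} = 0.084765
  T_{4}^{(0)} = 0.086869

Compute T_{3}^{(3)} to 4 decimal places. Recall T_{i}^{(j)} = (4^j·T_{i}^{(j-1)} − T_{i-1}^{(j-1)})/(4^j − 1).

T_{1}^{(1)} = (4·0.037743 − (-0.272109)) / 3 = 0.141027
T_{2}^{(1)} = 0.076142 + (0.076142 − 0.037743)/3 = 0.088942
T_{3}^{(1)} = 0.084765 + (0.084765 − 0.076142)/3 = 0.087639
T_{2}^{(2)} = 0.088942 + (0.088942 − 0.141027)/15 = 0.085470
T_{3}^{(2)} = 0.087639 + (0.087639 − 0.088942)/15 = 0.087552
T_{3}^{(3)} = 0.087552 + (0.087552 − 0.085470)/63 = 0.087585
(Column j=1 coincides with Simpson's rule on the same nodes.)

0.0876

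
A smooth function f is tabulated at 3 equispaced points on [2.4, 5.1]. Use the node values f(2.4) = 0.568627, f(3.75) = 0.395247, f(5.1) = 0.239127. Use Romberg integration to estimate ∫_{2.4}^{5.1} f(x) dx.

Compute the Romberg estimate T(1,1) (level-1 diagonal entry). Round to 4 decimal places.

T(0,0) (trapezoid, 1 panel, h=2.7000): 1.090468
T(1,0) (trapezoid, 2 panels, h=1.3500): 1.078817
T(1,1) = 1.078817 + (1.078817 − 1.090468)/3 = 1.074933

1.0749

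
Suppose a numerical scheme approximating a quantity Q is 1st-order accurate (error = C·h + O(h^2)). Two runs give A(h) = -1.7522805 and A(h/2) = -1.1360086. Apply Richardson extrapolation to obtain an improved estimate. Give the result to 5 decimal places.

-0.51974

The leading error scales as h; refining by a factor of 2 reduces it by 2^1 = 2.
Extrapolated value = (2·A(h/2) − A(h)) / (2 − 1)
= (2·(-1.1360086) − (-1.7522805)) / 1
= -0.5197367 / 1 = -0.5197367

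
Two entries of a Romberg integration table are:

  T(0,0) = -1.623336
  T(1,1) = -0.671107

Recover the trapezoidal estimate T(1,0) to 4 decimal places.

-0.9092

From T(1,1) = (4·T(1,0) − T(0,0))/3, solve for T(1,0):
4·T(1,0) = 3·(-0.671107) + (-1.623336) = -3.636657
T(1,0) = -0.909164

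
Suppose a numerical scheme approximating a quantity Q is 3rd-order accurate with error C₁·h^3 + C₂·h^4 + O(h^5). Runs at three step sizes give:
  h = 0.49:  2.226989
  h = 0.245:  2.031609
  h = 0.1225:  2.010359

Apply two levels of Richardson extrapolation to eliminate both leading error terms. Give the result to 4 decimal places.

2.0076

First eliminate the h^3 term (factor 2^3 = 8):
  B₁ = (8·2.031609 − 2.226989)/7 = 2.003698
  B₂ = (8·2.010359 − 2.031609)/7 = 2.007323
Then eliminate the h^4 term (factor 2^4 = 16):
  (16·2.007323 − 2.003698)/15 = 2.007565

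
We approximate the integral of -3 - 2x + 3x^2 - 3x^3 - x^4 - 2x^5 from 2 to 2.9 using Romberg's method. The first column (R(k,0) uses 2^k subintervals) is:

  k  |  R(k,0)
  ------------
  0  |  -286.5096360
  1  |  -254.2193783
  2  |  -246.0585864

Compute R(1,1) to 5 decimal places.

-243.45596

Richardson extrapolation on the trapezoidal column (denominator 4−1=3):
R(1,1) = -254.2193783 + (-254.2193783 − (-286.5096360))/3 = -243.4559591
(Column j=1 coincides with Simpson's rule on the same nodes.)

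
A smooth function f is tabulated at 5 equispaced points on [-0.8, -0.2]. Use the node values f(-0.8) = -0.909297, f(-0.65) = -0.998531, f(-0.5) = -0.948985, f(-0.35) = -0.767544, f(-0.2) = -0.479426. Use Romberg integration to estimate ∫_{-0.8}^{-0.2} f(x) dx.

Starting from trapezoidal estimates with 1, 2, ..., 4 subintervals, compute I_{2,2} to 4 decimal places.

-0.5175

I_{0,0} (trapezoid, 1 panel, h=0.6000): -0.416617
I_{1,0} (trapezoid, 2 panels, h=0.3000): -0.493004
I_{2,0} (trapezoid, 4 panels, h=0.1500): -0.511413
I_{1,1} = -0.493004 + (-0.493004 − (-0.416617))/3 = -0.518466
I_{2,1} = -0.511413 + (-0.511413 − (-0.493004))/3 = -0.517549
I_{2,2} = -0.517549 + (-0.517549 − (-0.518466))/15 = -0.517488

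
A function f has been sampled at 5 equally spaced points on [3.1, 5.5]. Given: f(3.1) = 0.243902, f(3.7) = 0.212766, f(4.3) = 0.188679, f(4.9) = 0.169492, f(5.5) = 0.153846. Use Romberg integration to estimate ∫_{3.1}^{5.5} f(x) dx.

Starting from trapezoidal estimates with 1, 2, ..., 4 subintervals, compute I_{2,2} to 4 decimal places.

I_{0,0} (trapezoid, 1 panel, h=2.4000): 0.477298
I_{1,0} (trapezoid, 2 panels, h=1.2000): 0.465064
I_{2,0} (trapezoid, 4 panels, h=0.6000): 0.461887
I_{1,1} = 0.465064 + (0.465064 − 0.477298)/3 = 0.460986
I_{2,1} = 0.461887 + (0.461887 − 0.465064)/3 = 0.460828
I_{2,2} = 0.460828 + (0.460828 − 0.460986)/15 = 0.460817

0.4608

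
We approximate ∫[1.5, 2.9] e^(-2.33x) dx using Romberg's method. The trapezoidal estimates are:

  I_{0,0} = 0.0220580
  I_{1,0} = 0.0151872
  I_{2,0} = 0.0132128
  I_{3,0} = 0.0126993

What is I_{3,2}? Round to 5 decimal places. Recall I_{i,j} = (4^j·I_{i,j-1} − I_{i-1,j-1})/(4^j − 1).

0.01253

I_{2,1} = 0.0132128 + (0.0132128 − 0.0151872)/3 = 0.0125547
I_{3,1} = 0.0126993 + (0.0126993 − 0.0132128)/3 = 0.0125281
I_{3,2} = 0.0125281 + (0.0125281 − 0.0125547)/15 = 0.0125263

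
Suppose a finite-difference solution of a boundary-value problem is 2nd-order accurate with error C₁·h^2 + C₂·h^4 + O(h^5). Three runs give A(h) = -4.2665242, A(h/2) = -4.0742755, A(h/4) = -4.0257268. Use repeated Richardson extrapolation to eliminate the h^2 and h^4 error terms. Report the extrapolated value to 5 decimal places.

-4.00950

First eliminate the h^2 term (factor 2^2 = 4):
  B₁ = (4·(-4.0742755) − (-4.2665242))/3 = -4.0101926
  B₂ = (4·(-4.0257268) − (-4.0742755))/3 = -4.0095439
Then eliminate the h^4 term (factor 2^4 = 16):
  (16·(-4.0095439) − (-4.0101926))/15 = -4.0095007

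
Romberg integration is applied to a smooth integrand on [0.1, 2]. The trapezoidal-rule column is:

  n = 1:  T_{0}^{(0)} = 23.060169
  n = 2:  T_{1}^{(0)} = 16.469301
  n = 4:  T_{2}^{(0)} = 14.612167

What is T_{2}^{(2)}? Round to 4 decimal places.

13.9745

Richardson extrapolation on the trapezoidal column (denominator 4−1=3):
T_{1}^{(1)} = (4·16.469301 − 23.060169) / 3 = 14.272345
T_{2}^{(1)} = (4·14.612167 − 16.469301) / 3 = 13.993122
T_{2}^{(2)} = (16·13.993122 − 14.272345) / 15 = 13.974507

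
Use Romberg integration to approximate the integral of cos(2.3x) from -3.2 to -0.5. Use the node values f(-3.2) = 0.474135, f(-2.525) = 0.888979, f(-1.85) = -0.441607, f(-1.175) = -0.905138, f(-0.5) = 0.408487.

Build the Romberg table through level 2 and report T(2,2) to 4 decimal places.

0.0109

T(0,0) (trapezoid, 1 panel, h=2.7000): 1.191540
T(1,0) (trapezoid, 2 panels, h=1.3500): -0.000400
T(2,0) (trapezoid, 4 panels, h=0.6750): -0.011107
T(1,1) = -0.000400 + (-0.000400 − 1.191540)/3 = -0.397713
T(2,1) = -0.011107 + (-0.011107 − (-0.000400))/3 = -0.014676
T(2,2) = -0.014676 + (-0.014676 − (-0.397713))/15 = 0.010860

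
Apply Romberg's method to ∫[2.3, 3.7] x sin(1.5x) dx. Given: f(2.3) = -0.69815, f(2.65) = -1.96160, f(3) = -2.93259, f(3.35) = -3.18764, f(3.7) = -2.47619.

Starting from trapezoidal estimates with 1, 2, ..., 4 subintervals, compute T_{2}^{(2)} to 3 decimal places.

T_{0}^{(0)} (trapezoid, 1 panel, h=1.4000): -2.22204
T_{1}^{(0)} (trapezoid, 2 panels, h=0.7000): -3.16383
T_{2}^{(0)} (trapezoid, 4 panels, h=0.3500): -3.38415
T_{1}^{(1)} = -3.16383 + (-3.16383 − (-2.22204))/3 = -3.47776
T_{2}^{(1)} = -3.38415 + (-3.38415 − (-3.16383))/3 = -3.45759
T_{2}^{(2)} = -3.45759 + (-3.45759 − (-3.47776))/15 = -3.45625

-3.456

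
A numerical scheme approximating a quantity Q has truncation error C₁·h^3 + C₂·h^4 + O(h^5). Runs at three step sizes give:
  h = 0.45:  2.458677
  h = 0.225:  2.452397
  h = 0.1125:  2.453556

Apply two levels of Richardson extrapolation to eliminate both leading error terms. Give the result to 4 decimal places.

First eliminate the h^3 term (factor 2^3 = 8):
  B₁ = (8·2.452397 − 2.458677)/7 = 2.451500
  B₂ = (8·2.453556 − 2.452397)/7 = 2.453722
Then eliminate the h^4 term (factor 2^4 = 16):
  (16·2.453722 − 2.451500)/15 = 2.453870

2.4539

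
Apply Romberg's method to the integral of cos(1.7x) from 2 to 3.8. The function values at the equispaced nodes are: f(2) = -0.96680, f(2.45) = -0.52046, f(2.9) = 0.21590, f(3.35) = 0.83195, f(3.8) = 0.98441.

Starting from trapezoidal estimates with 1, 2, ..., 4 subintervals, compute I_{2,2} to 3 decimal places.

I_{0,0} (trapezoid, 1 panel, h=1.8000): 0.01585
I_{1,0} (trapezoid, 2 panels, h=0.9000): 0.20223
I_{2,0} (trapezoid, 4 panels, h=0.4500): 0.24129
I_{1,1} = 0.20223 + (0.20223 − 0.01585)/3 = 0.26436
I_{2,1} = 0.24129 + (0.24129 − 0.20223)/3 = 0.25431
I_{2,2} = 0.25431 + (0.25431 − 0.26436)/15 = 0.25364

0.254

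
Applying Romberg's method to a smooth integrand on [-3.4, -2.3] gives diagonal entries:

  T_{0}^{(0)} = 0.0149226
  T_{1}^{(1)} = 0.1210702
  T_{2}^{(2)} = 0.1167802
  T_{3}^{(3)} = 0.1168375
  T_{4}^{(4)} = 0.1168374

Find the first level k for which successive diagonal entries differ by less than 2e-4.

k = 3

|T_{1}^{(1)} − T_{0}^{(0)}| = 0.1061476 ≥ 2e-4
|T_{2}^{(2)} − T_{1}^{(1)}| = 0.0042900 ≥ 2e-4
|T_{3}^{(3)} − T_{2}^{(2)}| = 0.0000573 < 2e-4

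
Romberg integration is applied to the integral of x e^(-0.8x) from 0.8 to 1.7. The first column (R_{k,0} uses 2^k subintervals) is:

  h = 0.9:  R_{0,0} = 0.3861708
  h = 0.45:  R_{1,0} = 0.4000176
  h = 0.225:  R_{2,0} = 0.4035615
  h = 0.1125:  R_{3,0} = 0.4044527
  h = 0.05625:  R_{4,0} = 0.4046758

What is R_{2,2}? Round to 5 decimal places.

Richardson extrapolation on the trapezoidal column (denominator 4−1=3):
R_{1,1} = (4·0.4000176 − 0.3861708) / 3 = 0.4046332
R_{2,1} = 0.4035615 + (0.4035615 − 0.4000176)/3 = 0.4047428
R_{2,2} = (16·0.4047428 − 0.4046332) / 15 = 0.4047501

0.40475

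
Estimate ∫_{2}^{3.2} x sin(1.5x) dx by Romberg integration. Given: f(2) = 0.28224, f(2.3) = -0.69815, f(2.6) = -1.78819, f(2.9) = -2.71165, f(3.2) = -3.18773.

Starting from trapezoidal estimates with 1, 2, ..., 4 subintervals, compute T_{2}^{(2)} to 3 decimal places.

T_{0}^{(0)} (trapezoid, 1 panel, h=1.2000): -1.74329
T_{1}^{(0)} (trapezoid, 2 panels, h=0.6000): -1.94456
T_{2}^{(0)} (trapezoid, 4 panels, h=0.3000): -1.99522
T_{1}^{(1)} = -1.94456 + (-1.94456 − (-1.74329))/3 = -2.01165
T_{2}^{(1)} = -1.99522 + (-1.99522 − (-1.94456))/3 = -2.01211
T_{2}^{(2)} = -2.01211 + (-2.01211 − (-2.01165))/15 = -2.01214

-2.012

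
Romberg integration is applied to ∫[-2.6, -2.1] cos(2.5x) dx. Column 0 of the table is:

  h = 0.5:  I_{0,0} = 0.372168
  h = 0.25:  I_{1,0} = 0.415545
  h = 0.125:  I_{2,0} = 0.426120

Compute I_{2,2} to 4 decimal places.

Richardson extrapolation on the trapezoidal column (denominator 4−1=3):
I_{1,1} = (4·0.415545 − 0.372168) / 3 = 0.430004
I_{2,1} = (4·0.426120 − 0.415545) / 3 = 0.429645
I_{2,2} = (16·0.429645 − 0.430004) / 15 = 0.429621
(Column j=1 coincides with Simpson's rule on the same nodes.)

0.4296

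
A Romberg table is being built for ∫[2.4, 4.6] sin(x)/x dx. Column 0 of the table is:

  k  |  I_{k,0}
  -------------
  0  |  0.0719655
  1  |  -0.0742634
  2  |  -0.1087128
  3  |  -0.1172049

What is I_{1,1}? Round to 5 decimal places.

-0.12301

I_{1,1} = (4·(-0.0742634) − 0.0719655) / 3 = -0.1230064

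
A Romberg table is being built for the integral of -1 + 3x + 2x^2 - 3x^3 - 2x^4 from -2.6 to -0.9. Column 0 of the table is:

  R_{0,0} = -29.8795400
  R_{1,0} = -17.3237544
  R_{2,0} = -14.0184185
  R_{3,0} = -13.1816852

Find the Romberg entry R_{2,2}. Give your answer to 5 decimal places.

-12.90185

Richardson extrapolation on the trapezoidal column (denominator 4−1=3):
R_{1,1} = -17.3237544 + (-17.3237544 − (-29.8795400))/3 = -13.1384925
R_{2,1} = -14.0184185 + (-14.0184185 − (-17.3237544))/3 = -12.9166399
R_{2,2} = -12.9166399 + (-12.9166399 − (-13.1384925))/15 = -12.9018497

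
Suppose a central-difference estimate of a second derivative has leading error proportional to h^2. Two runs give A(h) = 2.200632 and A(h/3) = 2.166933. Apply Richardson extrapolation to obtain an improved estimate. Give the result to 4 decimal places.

Extrapolated value = (9·A(h/3) − A(h)) / (9 − 1)
= (9·2.166933 − 2.200632) / 8
= 17.301765 / 8 = 2.162721

2.1627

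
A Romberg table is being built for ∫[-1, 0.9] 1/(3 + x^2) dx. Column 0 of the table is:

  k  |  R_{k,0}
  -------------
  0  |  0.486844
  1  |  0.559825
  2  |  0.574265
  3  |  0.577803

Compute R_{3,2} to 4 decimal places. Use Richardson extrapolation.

0.5790

Richardson extrapolation on the trapezoidal column (denominator 4−1=3):
R_{2,1} = 0.574265 + (0.574265 − 0.559825)/3 = 0.579078
R_{3,1} = (4·0.577803 − 0.574265) / 3 = 0.578982
R_{3,2} = (16·0.578982 − 0.579078) / 15 = 0.578976
(Column j=1 coincides with Simpson's rule on the same nodes.)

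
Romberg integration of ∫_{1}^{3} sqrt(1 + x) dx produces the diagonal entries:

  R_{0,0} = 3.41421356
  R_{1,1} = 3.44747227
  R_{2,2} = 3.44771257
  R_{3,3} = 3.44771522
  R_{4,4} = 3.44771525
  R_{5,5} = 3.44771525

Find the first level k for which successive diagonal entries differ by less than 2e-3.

k = 2

|R_{1,1} − R_{0,0}| = 0.03325871 ≥ 2e-3
|R_{2,2} − R_{1,1}| = 0.00024030 < 2e-3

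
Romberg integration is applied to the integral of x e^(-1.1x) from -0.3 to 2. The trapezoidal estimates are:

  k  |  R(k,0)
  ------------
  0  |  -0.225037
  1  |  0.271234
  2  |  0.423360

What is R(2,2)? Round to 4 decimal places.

0.4766

Richardson extrapolation on the trapezoidal column (denominator 4−1=3):
R(1,1) = 0.271234 + (0.271234 − (-0.225037))/3 = 0.436658
R(2,1) = (4·0.423360 − 0.271234) / 3 = 0.474069
R(2,2) = (16·0.474069 − 0.436658) / 15 = 0.476563
(Column j=1 coincides with Simpson's rule on the same nodes.)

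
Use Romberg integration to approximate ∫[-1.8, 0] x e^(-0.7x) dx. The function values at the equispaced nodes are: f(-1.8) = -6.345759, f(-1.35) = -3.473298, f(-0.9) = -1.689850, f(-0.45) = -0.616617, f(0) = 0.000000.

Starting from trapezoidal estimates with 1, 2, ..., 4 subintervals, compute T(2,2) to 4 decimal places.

T(0,0) (trapezoid, 1 panel, h=1.8000): -5.711183
T(1,0) (trapezoid, 2 panels, h=0.9000): -4.376457
T(2,0) (trapezoid, 4 panels, h=0.4500): -4.028690
T(1,1) = -4.376457 + (-4.376457 − (-5.711183))/3 = -3.931548
T(2,1) = -4.028690 + (-4.028690 − (-4.376457))/3 = -3.912768
T(2,2) = -3.912768 + (-3.912768 − (-3.931548))/15 = -3.911516

-3.9115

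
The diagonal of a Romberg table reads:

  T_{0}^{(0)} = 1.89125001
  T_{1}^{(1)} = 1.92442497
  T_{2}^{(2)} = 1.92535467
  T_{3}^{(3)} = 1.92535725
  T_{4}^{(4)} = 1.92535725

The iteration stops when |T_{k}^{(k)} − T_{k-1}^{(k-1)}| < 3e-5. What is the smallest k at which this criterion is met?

k = 3

|T_{1}^{(1)} − T_{0}^{(0)}| = 0.03317496 ≥ 3e-5
|T_{2}^{(2)} − T_{1}^{(1)}| = 0.00092970 ≥ 3e-5
|T_{3}^{(3)} − T_{2}^{(2)}| = 0.00000258 < 3e-5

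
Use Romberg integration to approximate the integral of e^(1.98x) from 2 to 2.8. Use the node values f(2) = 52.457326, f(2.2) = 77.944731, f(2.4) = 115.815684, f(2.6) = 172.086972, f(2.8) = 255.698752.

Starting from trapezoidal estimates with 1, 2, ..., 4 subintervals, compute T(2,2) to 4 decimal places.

T(0,0) (trapezoid, 1 panel, h=0.8000): 123.262431
T(1,0) (trapezoid, 2 panels, h=0.4000): 107.957489
T(2,0) (trapezoid, 4 panels, h=0.2000): 103.985085
T(1,1) = 107.957489 + (107.957489 − 123.262431)/3 = 102.855842
T(2,1) = 103.985085 + (103.985085 − 107.957489)/3 = 102.660950
T(2,2) = 102.660950 + (102.660950 − 102.855842)/15 = 102.647957

102.6480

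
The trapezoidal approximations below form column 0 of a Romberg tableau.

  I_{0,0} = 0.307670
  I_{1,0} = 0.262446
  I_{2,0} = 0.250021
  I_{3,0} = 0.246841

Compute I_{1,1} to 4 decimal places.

Richardson extrapolation on the trapezoidal column (denominator 4−1=3):
I_{1,1} = (4·0.262446 − 0.307670) / 3 = 0.247371

0.2474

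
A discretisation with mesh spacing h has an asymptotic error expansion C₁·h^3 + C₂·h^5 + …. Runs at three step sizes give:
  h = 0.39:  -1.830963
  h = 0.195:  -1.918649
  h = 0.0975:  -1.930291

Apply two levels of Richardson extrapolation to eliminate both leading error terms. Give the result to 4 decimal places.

-1.9320

First eliminate the h^3 term (factor 2^3 = 8):
  B₁ = (8·(-1.918649) − (-1.830963))/7 = -1.931176
  B₂ = (8·(-1.930291) − (-1.918649))/7 = -1.931954
Then eliminate the h^5 term (factor 2^5 = 32):
  (32·(-1.931954) − (-1.931176))/31 = -1.931979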